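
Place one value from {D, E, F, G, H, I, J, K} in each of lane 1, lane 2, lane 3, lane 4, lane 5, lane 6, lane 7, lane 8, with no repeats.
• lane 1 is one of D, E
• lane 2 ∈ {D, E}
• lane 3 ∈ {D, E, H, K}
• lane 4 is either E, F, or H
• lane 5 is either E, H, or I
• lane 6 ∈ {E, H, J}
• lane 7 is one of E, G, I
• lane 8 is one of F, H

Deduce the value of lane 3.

K

Among the 8 variables, G fits only lane 7 (and all 8 values in {D, E, F, G, H, I, J, K} must be used), so lane 7 = G.
Among the 7 still-open variables, I fits only lane 5 (and all 7 values in {D, E, F, H, I, J, K} must be used), so lane 5 = I.
The 6 still-open variables together cover exactly {D, E, F, H, J, K} — 6 values for 6 variables — and J appears only in lane 6's list, so lane 6 = J.
The 5 still-open variables draw from only 5 values {D, E, F, H, K}, so each is used; only lane 3 can be K, hence lane 3 = K.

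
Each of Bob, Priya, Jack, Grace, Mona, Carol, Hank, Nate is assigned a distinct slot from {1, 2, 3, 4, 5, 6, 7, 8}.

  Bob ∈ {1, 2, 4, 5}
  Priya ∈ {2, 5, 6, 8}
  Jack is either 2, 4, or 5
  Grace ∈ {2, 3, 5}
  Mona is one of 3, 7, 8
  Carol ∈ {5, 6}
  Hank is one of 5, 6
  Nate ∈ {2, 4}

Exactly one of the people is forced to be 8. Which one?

Priya

The 8 variables draw from only 8 values {1, 2, 3, 4, 5, 6, 7, 8}, so each is used; only Bob can be 1, hence Bob = 1.
The 7 still-open variables together cover exactly {2, 3, 4, 5, 6, 7, 8} — 7 values for 7 variables — and 7 appears only in Mona's list, so Mona = 7.
Among the 6 still-open variables, 3 fits only Grace (and all 6 values in {2, 3, 4, 5, 6, 8} must be used), so Grace = 3.
The 5 still-open variables together cover exactly {2, 4, 5, 6, 8} — 5 values for 5 variables — and 8 appears only in Priya's list, so Priya = 8.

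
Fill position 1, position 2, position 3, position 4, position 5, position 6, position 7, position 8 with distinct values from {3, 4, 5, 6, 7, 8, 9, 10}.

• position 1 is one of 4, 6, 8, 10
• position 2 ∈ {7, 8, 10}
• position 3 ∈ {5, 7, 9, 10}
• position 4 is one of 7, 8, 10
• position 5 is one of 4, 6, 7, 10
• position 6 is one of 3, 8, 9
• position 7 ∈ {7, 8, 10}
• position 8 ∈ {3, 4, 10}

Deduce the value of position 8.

3

The 8 variables together cover exactly {3, 4, 5, 6, 7, 8, 9, 10} — 8 values for 8 variables — and 5 appears only in position 3's list, so position 3 = 5.
Among the 7 still-open variables, 9 fits only position 6 (and all 7 values in {3, 4, 6, 7, 8, 9, 10} must be used), so position 6 = 9.
The 6 still-open variables draw from only 6 values {3, 4, 6, 7, 8, 10}, so each is used; only position 8 can be 3, hence position 8 = 3.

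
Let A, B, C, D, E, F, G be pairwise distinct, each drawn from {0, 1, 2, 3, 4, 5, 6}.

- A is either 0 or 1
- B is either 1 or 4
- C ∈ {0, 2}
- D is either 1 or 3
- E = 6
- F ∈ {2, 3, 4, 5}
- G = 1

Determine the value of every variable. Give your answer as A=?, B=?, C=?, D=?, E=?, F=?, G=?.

E must be 6 (only option left).
G has just one choice, so G = 1. Remove 1 from A, B, D.
A has just one choice, so A = 0. Strike 0 from C.
That leaves B = 4. So F can't be 4.
C has just one choice, so C = 2. Remove 2 from F.
D's domain is down to {3}, so D = 3. Strike 3 from F.
F's domain is down to {5}, so F = 5.

A=0, B=4, C=2, D=3, E=6, F=5, G=1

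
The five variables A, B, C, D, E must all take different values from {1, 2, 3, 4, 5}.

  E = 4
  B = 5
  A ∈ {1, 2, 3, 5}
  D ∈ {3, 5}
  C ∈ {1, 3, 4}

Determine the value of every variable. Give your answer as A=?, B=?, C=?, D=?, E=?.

A=2, B=5, C=1, D=3, E=4

B has just one choice, so B = 5. Eliminate 5 elsewhere: A, D.
D has just one choice, so D = 3. So A, C can't be 3.
E must be 4 (only option left). Strike 4 from C.
C has just one choice, so C = 1. Remove 1 from A.
A has just one choice, so A = 2.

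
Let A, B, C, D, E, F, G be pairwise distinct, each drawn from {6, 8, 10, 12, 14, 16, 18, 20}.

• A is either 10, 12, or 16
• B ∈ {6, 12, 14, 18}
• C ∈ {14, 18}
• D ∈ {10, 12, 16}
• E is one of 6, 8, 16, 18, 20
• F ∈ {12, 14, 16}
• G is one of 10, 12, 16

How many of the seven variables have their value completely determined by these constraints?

3

The 3 variables A, D, G are confined to {10, 12, 16}, which locks those values in; drop them from B, E, F.
F must be 14 (only option left). Eliminate 14 elsewhere: B, C.
C's domain is down to {18}, so C = 18. Strike 18 from B, E.
B's domain is down to {6}, so B = 6. So E can't be 6.
Determined: B=6, C=18, F=14. The other variables each still have more than one consistent value. That makes 3.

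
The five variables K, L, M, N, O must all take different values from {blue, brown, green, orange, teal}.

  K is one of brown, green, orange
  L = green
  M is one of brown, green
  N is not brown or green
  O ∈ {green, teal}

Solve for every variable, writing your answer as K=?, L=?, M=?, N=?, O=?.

K=orange, L=green, M=brown, N=blue, O=teal

L must be green (only option left). Strike green from K, M, O.
M's domain is down to {brown}, so M = brown. Remove brown from K.
That leaves O = teal. So N can't be teal.
K has just one choice, so K = orange. Eliminate orange elsewhere: N.
N's domain is down to {blue}, so N = blue.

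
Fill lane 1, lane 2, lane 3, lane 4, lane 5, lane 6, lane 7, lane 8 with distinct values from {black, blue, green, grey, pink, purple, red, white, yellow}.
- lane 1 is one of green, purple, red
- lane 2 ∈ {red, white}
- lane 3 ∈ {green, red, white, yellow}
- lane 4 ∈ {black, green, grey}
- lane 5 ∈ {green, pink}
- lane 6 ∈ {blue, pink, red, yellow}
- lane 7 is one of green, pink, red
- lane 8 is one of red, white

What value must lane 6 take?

lane 2 and lane 8 share exactly the 2 values {red, white}; by pigeonhole those values go to them, so strike red, white from lane 1, lane 3, lane 6, lane 7.
lane 5 and lane 7 between them cover only {green, pink} — a naked pair. Remove those values from lane 1, lane 3, lane 4, lane 6.
lane 1 must be purple (only option left).
lane 3's domain is down to {yellow}, so lane 3 = yellow. Strike yellow from lane 6.
So lane 6 = blue.

blue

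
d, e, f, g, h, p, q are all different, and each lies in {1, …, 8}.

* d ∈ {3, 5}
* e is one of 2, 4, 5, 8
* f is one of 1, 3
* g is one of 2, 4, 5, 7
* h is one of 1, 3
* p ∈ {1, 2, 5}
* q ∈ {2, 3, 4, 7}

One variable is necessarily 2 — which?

Among the 7 variables, 8 fits only e (and all 7 values in {1, 2, 3, 4, 5, 7, 8} must be used), so e = 8.
The 2 variables f and h are confined to {1, 3}, which locks those values in; drop them from d, p, q.
d must be 5 (only option left). So g, p can't be 5.
So 2 goes to p.

p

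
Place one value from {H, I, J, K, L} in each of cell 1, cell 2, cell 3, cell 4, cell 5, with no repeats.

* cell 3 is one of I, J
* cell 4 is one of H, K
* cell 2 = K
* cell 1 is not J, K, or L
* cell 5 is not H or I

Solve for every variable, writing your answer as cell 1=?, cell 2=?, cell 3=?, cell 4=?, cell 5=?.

cell 2 must be K (only option left). Strike K from cell 4, cell 5.
That leaves cell 4 = H. So cell 1 can't be H.
cell 1 has just one choice, so cell 1 = I. So cell 3 can't be I.
cell 3 has just one choice, so cell 3 = J. Remove J from cell 5.
That leaves cell 5 = L.

cell 1=I, cell 2=K, cell 3=J, cell 4=H, cell 5=L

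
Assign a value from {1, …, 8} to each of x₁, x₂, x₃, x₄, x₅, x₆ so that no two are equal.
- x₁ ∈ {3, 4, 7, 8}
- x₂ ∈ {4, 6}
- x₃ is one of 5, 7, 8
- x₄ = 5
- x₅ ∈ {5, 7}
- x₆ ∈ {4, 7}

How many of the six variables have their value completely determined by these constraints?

6

x₄ has just one choice, so x₄ = 5. So x₃, x₅ can't be 5.
That leaves x₅ = 7. Eliminate 7 elsewhere: x₁, x₃, x₆.
x₆'s domain is down to {4}, so x₆ = 4. So x₁, x₂ can't be 4.
x₂'s domain is down to {6}, so x₂ = 6.
x₃'s domain is down to {8}, so x₃ = 8. So x₁ can't be 8.
That leaves x₁ = 3.
Every variable is fixed: x₁=3, x₂=6, x₃=8, x₄=5, x₅=7, x₆=4. That makes 6.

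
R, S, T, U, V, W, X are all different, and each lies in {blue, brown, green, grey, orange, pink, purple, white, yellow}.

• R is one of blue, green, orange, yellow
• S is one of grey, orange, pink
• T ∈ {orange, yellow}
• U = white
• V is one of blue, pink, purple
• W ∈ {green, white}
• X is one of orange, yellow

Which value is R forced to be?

U has just one choice, so U = white. Remove white from W.
W's domain is down to {green}, so W = green. Strike green from R.
T and X share exactly the 2 values {orange, yellow}; by pigeonhole those values go to them, so strike orange, yellow from R, S.
So R = blue.

blue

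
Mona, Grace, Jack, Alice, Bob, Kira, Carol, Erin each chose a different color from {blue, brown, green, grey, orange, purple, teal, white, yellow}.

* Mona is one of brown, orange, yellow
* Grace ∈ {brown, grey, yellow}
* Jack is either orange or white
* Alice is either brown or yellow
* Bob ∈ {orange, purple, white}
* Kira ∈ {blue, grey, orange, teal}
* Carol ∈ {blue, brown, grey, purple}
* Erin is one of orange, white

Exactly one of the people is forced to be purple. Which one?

Bob

Among the 8 variables, teal fits only Kira (and all 8 values in {blue, brown, grey, orange, purple, teal, white, yellow} must be used), so Kira = teal.
Among the 7 still-open variables, blue fits only Carol (and all 7 values in {blue, brown, grey, orange, purple, white, yellow} must be used), so Carol = blue.
The 6 still-open variables draw from only 6 values {brown, grey, orange, purple, white, yellow}, so each is used; only Grace can be grey, hence Grace = grey.
Among the 5 still-open variables, purple fits only Bob (and all 5 values in {brown, orange, purple, white, yellow} must be used), so Bob = purple.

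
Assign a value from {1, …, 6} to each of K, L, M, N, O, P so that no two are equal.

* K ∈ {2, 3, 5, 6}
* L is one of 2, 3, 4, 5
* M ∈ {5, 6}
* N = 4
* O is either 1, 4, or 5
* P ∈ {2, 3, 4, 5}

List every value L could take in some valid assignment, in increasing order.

2, 3, 5

N's domain is down to {4}, so N = 4. Eliminate 4 elsewhere: L, O, P.
The 5 still-open variables together cover exactly {1, 2, 3, 5, 6} — 5 values for 5 variables — and 1 appears only in O's list, so O = 1.
No further eliminations apply; L can still be any of 2, 3, 5.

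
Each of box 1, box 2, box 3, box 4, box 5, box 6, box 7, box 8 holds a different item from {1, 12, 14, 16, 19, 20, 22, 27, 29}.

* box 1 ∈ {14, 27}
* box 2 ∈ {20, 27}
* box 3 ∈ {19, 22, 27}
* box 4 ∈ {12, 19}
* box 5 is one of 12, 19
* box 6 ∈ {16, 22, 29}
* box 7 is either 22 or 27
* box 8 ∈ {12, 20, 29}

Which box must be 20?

The 8 variables together cover exactly {12, 14, 16, 19, 20, 22, 27, 29} — 8 values for 8 variables — and 14 appears only in box 1's list, so box 1 = 14.
The 7 still-open variables together cover exactly {12, 16, 19, 20, 22, 27, 29} — 7 values for 7 variables — and 16 appears only in box 6's list, so box 6 = 16.
Among the 6 still-open variables, 29 fits only box 8 (and all 6 values in {12, 19, 20, 22, 27, 29} must be used), so box 8 = 29.
The 5 still-open variables together cover exactly {12, 19, 20, 22, 27} — 5 values for 5 variables — and 20 appears only in box 2's list, so box 2 = 20.

box 2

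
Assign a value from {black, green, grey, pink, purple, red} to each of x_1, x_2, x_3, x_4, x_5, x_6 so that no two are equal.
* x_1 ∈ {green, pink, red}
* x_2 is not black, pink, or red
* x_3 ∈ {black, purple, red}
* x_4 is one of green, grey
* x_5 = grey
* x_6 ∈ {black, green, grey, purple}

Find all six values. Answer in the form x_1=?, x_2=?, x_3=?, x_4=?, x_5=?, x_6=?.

x_1=pink, x_2=purple, x_3=red, x_4=green, x_5=grey, x_6=black

x_5 must be grey (only option left). Strike grey from x_2, x_4, x_6.
x_4's domain is down to {green}, so x_4 = green. So x_1, x_2, x_6 can't be green.
x_2 has just one choice, so x_2 = purple. So x_3, x_6 can't be purple.
x_6 has just one choice, so x_6 = black. So x_3 can't be black.
x_3 must be red (only option left). So x_1 can't be red.
x_1 has just one choice, so x_1 = pink.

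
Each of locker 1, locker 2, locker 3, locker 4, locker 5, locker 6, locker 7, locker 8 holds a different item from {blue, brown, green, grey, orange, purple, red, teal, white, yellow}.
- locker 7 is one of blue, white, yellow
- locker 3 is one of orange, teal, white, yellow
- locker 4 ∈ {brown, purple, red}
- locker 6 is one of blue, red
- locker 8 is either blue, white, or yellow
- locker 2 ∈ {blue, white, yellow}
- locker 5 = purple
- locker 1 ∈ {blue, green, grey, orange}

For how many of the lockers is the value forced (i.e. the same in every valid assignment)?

locker 5 has just one choice, so locker 5 = purple. Strike purple from locker 4.
The 3 variables locker 2, locker 7, locker 8 are confined to {blue, white, yellow}, which locks those values in; drop them from locker 1, locker 3, locker 6.
That leaves locker 6 = red. So locker 4 can't be red.
locker 4's domain is down to {brown}, so locker 4 = brown.
Determined: locker 4=brown, locker 5=purple, locker 6=red. The other lockers each still have more than one consistent value. That makes 3.

3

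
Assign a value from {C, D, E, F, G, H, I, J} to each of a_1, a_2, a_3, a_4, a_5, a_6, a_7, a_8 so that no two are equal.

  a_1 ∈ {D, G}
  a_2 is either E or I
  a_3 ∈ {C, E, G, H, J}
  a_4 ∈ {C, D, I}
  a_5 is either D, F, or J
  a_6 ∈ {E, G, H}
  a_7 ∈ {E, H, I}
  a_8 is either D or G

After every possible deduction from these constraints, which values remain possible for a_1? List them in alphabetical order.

D, G

Among the 8 variables, F fits only a_5 (and all 8 values in {C, D, E, F, G, H, I, J} must be used), so a_5 = F.
The 7 still-open variables draw from only 7 values {C, D, E, G, H, I, J}, so each is used; only a_3 can be J, hence a_3 = J.
The 6 still-open variables draw from only 6 values {C, D, E, G, H, I}, so each is used; only a_4 can be C, hence a_4 = C.
a_1 and a_8 share exactly the 2 values {D, G}; by pigeonhole those values go to them, so strike D, G from a_6.
No further eliminations apply; a_1 can still be any of D, G.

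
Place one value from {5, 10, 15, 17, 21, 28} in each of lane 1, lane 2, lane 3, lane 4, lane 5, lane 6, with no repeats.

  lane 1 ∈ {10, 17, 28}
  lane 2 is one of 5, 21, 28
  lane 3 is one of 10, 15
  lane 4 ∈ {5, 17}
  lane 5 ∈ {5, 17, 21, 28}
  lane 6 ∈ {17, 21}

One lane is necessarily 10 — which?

The 6 variables together cover exactly {5, 10, 15, 17, 21, 28} — 6 values for 6 variables — and 15 appears only in lane 3's list, so lane 3 = 15.
The 5 still-open variables draw from only 5 values {5, 10, 17, 21, 28}, so each is used; only lane 1 can be 10, hence lane 1 = 10.

lane 1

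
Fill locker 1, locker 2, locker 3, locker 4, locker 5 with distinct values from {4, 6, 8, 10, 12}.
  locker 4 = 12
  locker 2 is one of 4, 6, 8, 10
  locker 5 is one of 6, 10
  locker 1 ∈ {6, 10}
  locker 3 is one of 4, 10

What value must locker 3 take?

4

locker 4 has just one choice, so locker 4 = 12.
The 4 still-open variables together cover exactly {4, 6, 8, 10} — 4 values for 4 variables — and 8 appears only in locker 2's list, so locker 2 = 8.
The 3 still-open variables draw from only 3 values {4, 6, 10}, so each is used; only locker 3 can be 4, hence locker 3 = 4.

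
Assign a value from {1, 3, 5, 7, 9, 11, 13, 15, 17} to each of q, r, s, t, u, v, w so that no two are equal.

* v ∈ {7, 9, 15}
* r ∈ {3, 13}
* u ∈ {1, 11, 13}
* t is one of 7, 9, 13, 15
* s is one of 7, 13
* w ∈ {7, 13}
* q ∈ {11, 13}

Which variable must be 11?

q

The 7 variables together cover exactly {1, 3, 7, 9, 11, 13, 15} — 7 values for 7 variables — and 1 appears only in u's list, so u = 1.
The 6 still-open variables together cover exactly {3, 7, 9, 11, 13, 15} — 6 values for 6 variables — and 3 appears only in r's list, so r = 3.
Among the 5 still-open variables, 11 fits only q (and all 5 values in {7, 9, 11, 13, 15} must be used), so q = 11.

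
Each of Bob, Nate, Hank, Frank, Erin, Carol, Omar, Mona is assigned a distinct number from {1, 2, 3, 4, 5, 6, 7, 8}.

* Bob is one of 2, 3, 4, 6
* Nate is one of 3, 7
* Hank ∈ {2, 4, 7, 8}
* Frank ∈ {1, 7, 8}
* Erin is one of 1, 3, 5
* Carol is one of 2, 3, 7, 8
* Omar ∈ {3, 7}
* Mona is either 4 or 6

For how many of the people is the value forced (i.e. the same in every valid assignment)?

Among the 8 variables, 5 fits only Erin (and all 8 values in {1, 2, 3, 4, 5, 6, 7, 8} must be used), so Erin = 5.
The 7 still-open variables together cover exactly {1, 2, 3, 4, 6, 7, 8} — 7 values for 7 variables — and 1 appears only in Frank's list, so Frank = 1.
Nate and Omar share exactly the 2 values {3, 7}; by pigeonhole those values go to them, so strike 3, 7 from Bob, Hank, Carol.
Determined: Frank=1, Erin=5. The other people each still have more than one consistent value. That makes 2.

2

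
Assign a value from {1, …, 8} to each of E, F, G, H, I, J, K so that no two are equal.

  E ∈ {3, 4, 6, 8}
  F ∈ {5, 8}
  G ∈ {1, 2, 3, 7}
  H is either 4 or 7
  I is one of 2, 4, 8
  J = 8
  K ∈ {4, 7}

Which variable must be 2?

J has just one choice, so J = 8. Strike 8 from E, F, I.
F's domain is down to {5}, so F = 5.
H and K share exactly the 2 values {4, 7}; by pigeonhole those values go to them, so strike 4, 7 from E, G, I.

I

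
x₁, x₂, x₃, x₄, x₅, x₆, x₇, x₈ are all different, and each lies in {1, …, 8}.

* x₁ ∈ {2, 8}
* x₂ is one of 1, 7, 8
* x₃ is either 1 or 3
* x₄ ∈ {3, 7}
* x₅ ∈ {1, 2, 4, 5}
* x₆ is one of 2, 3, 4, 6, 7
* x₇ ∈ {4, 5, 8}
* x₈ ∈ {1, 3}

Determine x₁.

The 8 variables draw from only 8 values {1, 2, 3, 4, 5, 6, 7, 8}, so each is used; only x₆ can be 6, hence x₆ = 6.
x₃ and x₈ share exactly the 2 values {1, 3}; by pigeonhole those values go to them, so strike 1, 3 from x₂, x₄, x₅.
x₄ has just one choice, so x₄ = 7. Strike 7 from x₂.
x₂'s domain is down to {8}, so x₂ = 8. Remove 8 from x₁, x₇.
So x₁ = 2.

2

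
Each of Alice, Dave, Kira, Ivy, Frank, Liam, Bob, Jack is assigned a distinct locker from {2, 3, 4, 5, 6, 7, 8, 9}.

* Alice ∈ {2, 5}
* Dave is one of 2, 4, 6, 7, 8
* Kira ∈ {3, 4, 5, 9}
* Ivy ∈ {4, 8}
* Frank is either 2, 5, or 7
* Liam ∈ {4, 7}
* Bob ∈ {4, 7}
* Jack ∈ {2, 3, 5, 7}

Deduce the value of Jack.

The 8 variables together cover exactly {2, 3, 4, 5, 6, 7, 8, 9} — 8 values for 8 variables — and 6 appears only in Dave's list, so Dave = 6.
Among the 7 still-open variables, 8 fits only Ivy (and all 7 values in {2, 3, 4, 5, 7, 8, 9} must be used), so Ivy = 8.
The 6 still-open variables together cover exactly {2, 3, 4, 5, 7, 9} — 6 values for 6 variables — and 9 appears only in Kira's list, so Kira = 9.
Among the 5 still-open variables, 3 fits only Jack (and all 5 values in {2, 3, 4, 5, 7} must be used), so Jack = 3.

3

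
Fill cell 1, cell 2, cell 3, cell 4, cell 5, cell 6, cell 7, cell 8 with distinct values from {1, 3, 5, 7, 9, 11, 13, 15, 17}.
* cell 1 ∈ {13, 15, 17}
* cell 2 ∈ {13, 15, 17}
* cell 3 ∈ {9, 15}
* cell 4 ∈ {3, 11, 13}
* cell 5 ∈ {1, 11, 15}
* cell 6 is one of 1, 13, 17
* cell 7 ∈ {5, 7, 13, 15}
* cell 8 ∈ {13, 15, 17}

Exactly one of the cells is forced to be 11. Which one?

The 3 variables cell 1, cell 2, cell 8 are confined to {13, 15, 17}, which locks those values in; drop them from cell 3, cell 4, cell 5, cell 6, cell 7.
cell 3 must be 9 (only option left).
That leaves cell 6 = 1. Eliminate 1 elsewhere: cell 5.
So 11 goes to cell 5.

cell 5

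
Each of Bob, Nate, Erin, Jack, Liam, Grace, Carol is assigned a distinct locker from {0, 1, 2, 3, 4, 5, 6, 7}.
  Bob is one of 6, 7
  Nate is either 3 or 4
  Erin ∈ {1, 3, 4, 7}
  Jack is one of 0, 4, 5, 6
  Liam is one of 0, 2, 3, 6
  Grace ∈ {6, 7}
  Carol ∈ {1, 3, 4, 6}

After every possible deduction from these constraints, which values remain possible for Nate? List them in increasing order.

3, 4

Bob and Grace between them cover only {6, 7} — a naked pair. Remove those values from Erin, Jack, Liam, Carol.
Nate, Erin, Carol between them cover only {1, 3, 4} — a naked triple. Remove those values from Jack, Liam.
No further eliminations apply; Nate can still be any of 3, 4.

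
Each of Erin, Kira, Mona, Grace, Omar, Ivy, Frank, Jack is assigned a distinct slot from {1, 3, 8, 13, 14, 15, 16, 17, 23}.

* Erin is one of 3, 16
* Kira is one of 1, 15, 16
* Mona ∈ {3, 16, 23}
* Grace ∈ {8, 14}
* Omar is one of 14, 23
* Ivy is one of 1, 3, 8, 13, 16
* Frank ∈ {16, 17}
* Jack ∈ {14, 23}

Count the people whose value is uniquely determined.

2

Omar and Jack share exactly the 2 values {14, 23}; by pigeonhole those values go to them, so strike 14, 23 from Mona, Grace.
Grace has just one choice, so Grace = 8. Strike 8 from Ivy.
Erin and Mona between them cover only {3, 16} — a naked pair. Remove those values from Kira, Ivy, Frank.
Frank's domain is down to {17}, so Frank = 17.
Determined: Grace=8, Frank=17. The other people each still have more than one consistent value. That makes 2.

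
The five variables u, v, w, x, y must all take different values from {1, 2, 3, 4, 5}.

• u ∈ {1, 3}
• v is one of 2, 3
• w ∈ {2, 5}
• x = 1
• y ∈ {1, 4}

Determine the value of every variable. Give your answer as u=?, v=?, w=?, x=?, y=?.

u=3, v=2, w=5, x=1, y=4

x's domain is down to {1}, so x = 1. Remove 1 from u, y.
y has just one choice, so y = 4.
u must be 3 (only option left). So v can't be 3.
That leaves v = 2. So w can't be 2.
That leaves w = 5.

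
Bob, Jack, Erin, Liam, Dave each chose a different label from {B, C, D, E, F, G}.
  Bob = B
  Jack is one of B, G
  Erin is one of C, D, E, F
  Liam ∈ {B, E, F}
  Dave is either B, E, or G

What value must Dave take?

Bob has just one choice, so Bob = B. Strike B from Jack, Liam, Dave.
That leaves Jack = G. Eliminate G elsewhere: Dave.
So Dave = E.

E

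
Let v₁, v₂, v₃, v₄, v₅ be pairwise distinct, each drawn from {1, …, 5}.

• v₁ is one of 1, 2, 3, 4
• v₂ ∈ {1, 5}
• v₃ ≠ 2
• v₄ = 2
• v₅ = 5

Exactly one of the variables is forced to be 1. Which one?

v₂

v₄ has just one choice, so v₄ = 2. So v₁ can't be 2.
v₅ must be 5 (only option left). Eliminate 5 elsewhere: v₂, v₃.
So 1 goes to v₂.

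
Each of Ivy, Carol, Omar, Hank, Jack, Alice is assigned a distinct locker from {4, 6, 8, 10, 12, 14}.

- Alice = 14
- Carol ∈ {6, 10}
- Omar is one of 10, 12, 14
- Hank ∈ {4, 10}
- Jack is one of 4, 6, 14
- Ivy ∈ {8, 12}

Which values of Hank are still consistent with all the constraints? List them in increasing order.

Alice's domain is down to {14}, so Alice = 14. Eliminate 14 elsewhere: Omar, Jack.
Among the 5 still-open variables, 8 fits only Ivy (and all 5 values in {4, 6, 8, 10, 12} must be used), so Ivy = 8.
The 4 still-open variables together cover exactly {4, 6, 10, 12} — 4 values for 4 variables — and 12 appears only in Omar's list, so Omar = 12.
No further eliminations apply; Hank can still be any of 4, 10.

4, 10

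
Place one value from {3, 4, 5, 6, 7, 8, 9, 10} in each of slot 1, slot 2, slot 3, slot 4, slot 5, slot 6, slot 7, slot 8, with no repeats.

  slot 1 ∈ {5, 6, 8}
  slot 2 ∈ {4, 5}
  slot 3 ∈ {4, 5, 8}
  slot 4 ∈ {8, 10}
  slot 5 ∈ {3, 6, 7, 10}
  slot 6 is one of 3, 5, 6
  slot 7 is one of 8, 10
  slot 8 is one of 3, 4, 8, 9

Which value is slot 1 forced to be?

6

Among the 8 variables, 7 fits only slot 5 (and all 8 values in {3, 4, 5, 6, 7, 8, 9, 10} must be used), so slot 5 = 7.
The 7 still-open variables draw from only 7 values {3, 4, 5, 6, 8, 9, 10}, so each is used; only slot 8 can be 9, hence slot 8 = 9.
The 6 still-open variables draw from only 6 values {3, 4, 5, 6, 8, 10}, so each is used; only slot 6 can be 3, hence slot 6 = 3.
The 5 still-open variables draw from only 5 values {4, 5, 6, 8, 10}, so each is used; only slot 1 can be 6, hence slot 1 = 6.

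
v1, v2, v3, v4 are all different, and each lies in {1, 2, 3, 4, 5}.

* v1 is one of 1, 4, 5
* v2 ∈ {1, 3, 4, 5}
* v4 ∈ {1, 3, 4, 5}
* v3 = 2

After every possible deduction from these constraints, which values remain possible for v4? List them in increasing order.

1, 3, 4, 5

v3 has just one choice, so v3 = 2.
No further eliminations apply; v4 can still be any of 1, 3, 4, 5.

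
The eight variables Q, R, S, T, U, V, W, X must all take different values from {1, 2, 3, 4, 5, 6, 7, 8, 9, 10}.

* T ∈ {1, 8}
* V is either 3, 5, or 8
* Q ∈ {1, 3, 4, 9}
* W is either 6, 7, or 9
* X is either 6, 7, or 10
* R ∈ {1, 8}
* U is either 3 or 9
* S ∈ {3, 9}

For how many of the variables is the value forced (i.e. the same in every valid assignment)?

2

The 2 variables R and T are confined to {1, 8}, which locks those values in; drop them from Q, V.
S and U between them cover only {3, 9} — a naked pair. Remove those values from Q, V, W.
Q must be 4 (only option left).
V has just one choice, so V = 5.
Determined: Q=4, V=5. The other variables each still have more than one consistent value. That makes 2.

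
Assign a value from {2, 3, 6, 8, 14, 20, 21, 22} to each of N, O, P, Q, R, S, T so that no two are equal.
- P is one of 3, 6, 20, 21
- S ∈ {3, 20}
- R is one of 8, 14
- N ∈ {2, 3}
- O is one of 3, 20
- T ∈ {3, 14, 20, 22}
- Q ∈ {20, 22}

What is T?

O and S share exactly the 2 values {3, 20}; by pigeonhole those values go to them, so strike 3, 20 from N, P, Q, T.
N's domain is down to {2}, so N = 2.
Q has just one choice, so Q = 22. Strike 22 from T.
So T = 14.

14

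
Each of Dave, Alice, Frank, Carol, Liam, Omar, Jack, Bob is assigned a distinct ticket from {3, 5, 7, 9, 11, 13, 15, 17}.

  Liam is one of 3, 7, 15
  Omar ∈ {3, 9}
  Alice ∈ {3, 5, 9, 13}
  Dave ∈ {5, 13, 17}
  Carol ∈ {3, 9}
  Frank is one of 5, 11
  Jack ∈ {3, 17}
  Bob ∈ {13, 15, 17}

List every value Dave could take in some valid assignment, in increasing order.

The 8 variables together cover exactly {3, 5, 7, 9, 11, 13, 15, 17} — 8 values for 8 variables — and 7 appears only in Liam's list, so Liam = 7.
The 7 still-open variables draw from only 7 values {3, 5, 9, 11, 13, 15, 17}, so each is used; only Frank can be 11, hence Frank = 11.
The 6 still-open variables together cover exactly {3, 5, 9, 13, 15, 17} — 6 values for 6 variables — and 15 appears only in Bob's list, so Bob = 15.
Carol and Omar between them cover only {3, 9} — a naked pair. Remove those values from Alice, Jack.
Jack's domain is down to {17}, so Jack = 17. Remove 17 from Dave.
No further eliminations apply; Dave can still be any of 5, 13.

5, 13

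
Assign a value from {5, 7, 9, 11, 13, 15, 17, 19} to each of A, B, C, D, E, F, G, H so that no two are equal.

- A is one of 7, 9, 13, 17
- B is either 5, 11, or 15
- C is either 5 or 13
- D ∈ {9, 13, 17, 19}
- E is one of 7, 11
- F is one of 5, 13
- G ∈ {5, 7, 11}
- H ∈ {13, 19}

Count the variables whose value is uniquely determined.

2

The 8 variables draw from only 8 values {5, 7, 9, 11, 13, 15, 17, 19}, so each is used; only B can be 15, hence B = 15.
C and F between them cover only {5, 13} — a naked pair. Remove those values from A, D, G, H.
H must be 19 (only option left). Strike 19 from D.
E and G between them cover only {7, 11} — a naked pair. Remove those values from A.
Determined: B=15, H=19. The other variables each still have more than one consistent value. That makes 2.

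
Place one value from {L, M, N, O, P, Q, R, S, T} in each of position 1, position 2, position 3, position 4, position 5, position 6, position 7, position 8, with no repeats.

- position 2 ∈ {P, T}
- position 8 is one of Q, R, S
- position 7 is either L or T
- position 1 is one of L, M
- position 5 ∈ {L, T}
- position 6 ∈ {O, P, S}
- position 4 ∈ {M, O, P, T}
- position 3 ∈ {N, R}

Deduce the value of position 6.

S

position 5 and position 7 between them cover only {L, T} — a naked pair. Remove those values from position 1, position 2, position 4.
position 1's domain is down to {M}, so position 1 = M. Strike M from position 4.
position 2 has just one choice, so position 2 = P. Remove P from position 4, position 6.
position 4 must be O (only option left). Strike O from position 6.
So position 6 = S.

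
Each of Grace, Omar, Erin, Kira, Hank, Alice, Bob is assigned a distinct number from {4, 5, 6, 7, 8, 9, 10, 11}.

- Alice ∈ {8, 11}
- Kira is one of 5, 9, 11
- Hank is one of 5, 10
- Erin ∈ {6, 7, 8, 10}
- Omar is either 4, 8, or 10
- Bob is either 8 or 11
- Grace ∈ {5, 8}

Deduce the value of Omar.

4

Alice and Bob between them cover only {8, 11} — a naked pair. Remove those values from Grace, Omar, Erin, Kira.
Grace has just one choice, so Grace = 5. Eliminate 5 elsewhere: Kira, Hank.
That leaves Kira = 9.
Hank's domain is down to {10}, so Hank = 10. Eliminate 10 elsewhere: Omar, Erin.
So Omar = 4.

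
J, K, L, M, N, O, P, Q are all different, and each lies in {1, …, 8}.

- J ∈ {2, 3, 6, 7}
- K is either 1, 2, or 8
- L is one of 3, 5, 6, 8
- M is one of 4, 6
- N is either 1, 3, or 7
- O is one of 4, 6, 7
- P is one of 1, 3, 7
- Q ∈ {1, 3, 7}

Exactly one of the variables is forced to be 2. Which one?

J

Among the 8 variables, 5 fits only L (and all 8 values in {1, 2, 3, 4, 5, 6, 7, 8} must be used), so L = 5.
The 7 still-open variables draw from only 7 values {1, 2, 3, 4, 6, 7, 8}, so each is used; only K can be 8, hence K = 8.
The 6 still-open variables together cover exactly {1, 2, 3, 4, 6, 7} — 6 values for 6 variables — and 2 appears only in J's list, so J = 2.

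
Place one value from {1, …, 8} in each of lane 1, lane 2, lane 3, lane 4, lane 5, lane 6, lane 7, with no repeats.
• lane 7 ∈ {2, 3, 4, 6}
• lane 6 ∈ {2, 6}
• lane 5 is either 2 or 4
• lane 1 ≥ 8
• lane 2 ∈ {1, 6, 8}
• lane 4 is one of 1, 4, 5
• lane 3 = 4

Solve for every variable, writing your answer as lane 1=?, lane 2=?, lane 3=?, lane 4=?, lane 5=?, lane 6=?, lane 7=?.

lane 1=8, lane 2=1, lane 3=4, lane 4=5, lane 5=2, lane 6=6, lane 7=3

lane 1 must be 8 (only option left). Strike 8 from lane 2.
lane 3 must be 4 (only option left). Remove 4 from lane 4, lane 5, lane 7.
That leaves lane 5 = 2. Strike 2 from lane 6, lane 7.
lane 6's domain is down to {6}, so lane 6 = 6. So lane 2, lane 7 can't be 6.
That leaves lane 7 = 3.
lane 2 must be 1 (only option left). So lane 4 can't be 1.
lane 4 must be 5 (only option left).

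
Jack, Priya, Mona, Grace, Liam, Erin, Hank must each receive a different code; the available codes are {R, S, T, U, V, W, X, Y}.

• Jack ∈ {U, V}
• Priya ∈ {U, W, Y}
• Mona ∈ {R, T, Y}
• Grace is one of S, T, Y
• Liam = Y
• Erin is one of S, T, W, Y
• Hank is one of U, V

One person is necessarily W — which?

Priya

Liam's domain is down to {Y}, so Liam = Y. Remove Y from Priya, Mona, Grace, Erin.
Among the 6 still-open variables, R fits only Mona (and all 6 values in {R, S, T, U, V, W} must be used), so Mona = R.
Jack and Hank between them cover only {U, V} — a naked pair. Remove those values from Priya.
So W goes to Priya.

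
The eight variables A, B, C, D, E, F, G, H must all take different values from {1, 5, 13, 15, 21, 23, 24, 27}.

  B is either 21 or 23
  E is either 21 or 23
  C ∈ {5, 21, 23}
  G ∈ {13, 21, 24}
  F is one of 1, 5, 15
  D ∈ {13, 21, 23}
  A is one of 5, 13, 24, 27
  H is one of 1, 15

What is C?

5

Among the 8 variables, 27 fits only A (and all 8 values in {1, 5, 13, 15, 21, 23, 24, 27} must be used), so A = 27.
The 7 still-open variables together cover exactly {1, 5, 13, 15, 21, 23, 24} — 7 values for 7 variables — and 24 appears only in G's list, so G = 24.
The 6 still-open variables draw from only 6 values {1, 5, 13, 15, 21, 23}, so each is used; only D can be 13, hence D = 13.
B and E between them cover only {21, 23} — a naked pair. Remove those values from C.
So C = 5.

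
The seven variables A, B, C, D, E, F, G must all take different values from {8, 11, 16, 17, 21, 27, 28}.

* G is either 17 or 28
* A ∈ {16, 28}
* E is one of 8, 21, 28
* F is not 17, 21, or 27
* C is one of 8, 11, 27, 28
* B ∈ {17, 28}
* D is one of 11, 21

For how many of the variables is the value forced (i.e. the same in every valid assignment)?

2

The 7 variables draw from only 7 values {8, 11, 16, 17, 21, 27, 28}, so each is used; only C can be 27, hence C = 27.
B and G share exactly the 2 values {17, 28}; by pigeonhole those values go to them, so strike 17, 28 from A, E, F.
That leaves A = 16. Remove 16 from F.
Determined: A=16, C=27. The other variables each still have more than one consistent value. That makes 2.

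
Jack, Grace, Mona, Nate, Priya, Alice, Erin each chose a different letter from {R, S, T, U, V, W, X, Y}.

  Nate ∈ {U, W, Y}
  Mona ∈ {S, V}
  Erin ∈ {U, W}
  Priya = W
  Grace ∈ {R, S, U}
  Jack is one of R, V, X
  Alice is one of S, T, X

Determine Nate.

Priya's domain is down to {W}, so Priya = W. So Nate, Erin can't be W.
That leaves Erin = U. Strike U from Grace, Nate.
So Nate = Y.

Y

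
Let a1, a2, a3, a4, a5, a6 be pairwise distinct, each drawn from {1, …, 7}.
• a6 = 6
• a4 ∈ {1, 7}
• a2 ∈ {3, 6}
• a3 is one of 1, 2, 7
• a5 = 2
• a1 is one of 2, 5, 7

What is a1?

a5 must be 2 (only option left). So a1, a3 can't be 2.
a6's domain is down to {6}, so a6 = 6. Remove 6 from a2.
a2 must be 3 (only option left).
The 3 still-open variables draw from only 3 values {1, 5, 7}, so each is used; only a1 can be 5, hence a1 = 5.

5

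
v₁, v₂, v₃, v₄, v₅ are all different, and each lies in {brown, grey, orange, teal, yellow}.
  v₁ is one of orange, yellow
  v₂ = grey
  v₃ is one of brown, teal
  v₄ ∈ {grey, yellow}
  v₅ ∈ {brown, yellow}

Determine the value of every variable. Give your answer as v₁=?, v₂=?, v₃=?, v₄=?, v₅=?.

v₂'s domain is down to {grey}, so v₂ = grey. Remove grey from v₄.
v₄ must be yellow (only option left). Remove yellow from v₁, v₅.
v₅ has just one choice, so v₅ = brown. Remove brown from v₃.
v₁ must be orange (only option left).
v₃ has just one choice, so v₃ = teal.

v₁=orange, v₂=grey, v₃=teal, v₄=yellow, v₅=brown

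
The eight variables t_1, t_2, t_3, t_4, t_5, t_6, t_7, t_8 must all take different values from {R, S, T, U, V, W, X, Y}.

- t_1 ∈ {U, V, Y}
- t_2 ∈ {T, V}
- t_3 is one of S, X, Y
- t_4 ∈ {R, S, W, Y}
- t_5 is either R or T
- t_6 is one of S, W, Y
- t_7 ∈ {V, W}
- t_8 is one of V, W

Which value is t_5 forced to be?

The 8 variables draw from only 8 values {R, S, T, U, V, W, X, Y}, so each is used; only t_1 can be U, hence t_1 = U.
The 7 still-open variables together cover exactly {R, S, T, V, W, X, Y} — 7 values for 7 variables — and X appears only in t_3's list, so t_3 = X.
t_7 and t_8 between them cover only {V, W} — a naked pair. Remove those values from t_2, t_4, t_6.
That leaves t_2 = T. Strike T from t_5.
So t_5 = R.

R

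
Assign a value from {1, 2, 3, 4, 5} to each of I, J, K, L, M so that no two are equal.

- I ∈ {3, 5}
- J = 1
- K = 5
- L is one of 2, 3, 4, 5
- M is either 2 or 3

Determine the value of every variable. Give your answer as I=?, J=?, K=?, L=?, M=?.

J's domain is down to {1}, so J = 1.
K's domain is down to {5}, so K = 5. So I, L can't be 5.
I's domain is down to {3}, so I = 3. Strike 3 from L, M.
M has just one choice, so M = 2. Remove 2 from L.
That leaves L = 4.

I=3, J=1, K=5, L=4, M=2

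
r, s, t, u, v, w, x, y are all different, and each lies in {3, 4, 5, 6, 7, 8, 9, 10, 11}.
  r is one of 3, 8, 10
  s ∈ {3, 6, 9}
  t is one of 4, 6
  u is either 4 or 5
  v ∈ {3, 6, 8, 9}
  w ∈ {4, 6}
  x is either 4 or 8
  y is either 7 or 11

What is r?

t and w share exactly the 2 values {4, 6}; by pigeonhole those values go to them, so strike 4, 6 from s, u, v, x.
u's domain is down to {5}, so u = 5.
x must be 8 (only option left). Remove 8 from r, v.
The 2 variables s and v are confined to {3, 9}, which locks those values in; drop them from r.
So r = 10.

10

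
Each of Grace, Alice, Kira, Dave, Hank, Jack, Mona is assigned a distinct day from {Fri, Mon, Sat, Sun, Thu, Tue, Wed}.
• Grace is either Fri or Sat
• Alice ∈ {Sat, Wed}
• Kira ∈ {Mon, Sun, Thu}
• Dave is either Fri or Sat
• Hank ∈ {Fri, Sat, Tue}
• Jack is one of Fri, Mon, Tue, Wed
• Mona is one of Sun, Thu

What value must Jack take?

Mon

Grace and Dave share exactly the 2 values {Fri, Sat}; by pigeonhole those values go to them, so strike Fri, Sat from Alice, Hank, Jack.
Alice's domain is down to {Wed}, so Alice = Wed. Remove Wed from Jack.
Hank has just one choice, so Hank = Tue. Strike Tue from Jack.
So Jack = Mon.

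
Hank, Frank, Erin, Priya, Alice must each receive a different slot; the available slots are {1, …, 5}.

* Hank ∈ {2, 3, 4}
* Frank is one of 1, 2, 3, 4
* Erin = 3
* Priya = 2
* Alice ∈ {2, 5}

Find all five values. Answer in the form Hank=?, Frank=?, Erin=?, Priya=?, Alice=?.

Hank=4, Frank=1, Erin=3, Priya=2, Alice=5

Erin must be 3 (only option left). Eliminate 3 elsewhere: Hank, Frank.
Priya must be 2 (only option left). Strike 2 from Hank, Frank, Alice.
Alice has just one choice, so Alice = 5.
That leaves Hank = 4. Remove 4 from Frank.
Frank has just one choice, so Frank = 1.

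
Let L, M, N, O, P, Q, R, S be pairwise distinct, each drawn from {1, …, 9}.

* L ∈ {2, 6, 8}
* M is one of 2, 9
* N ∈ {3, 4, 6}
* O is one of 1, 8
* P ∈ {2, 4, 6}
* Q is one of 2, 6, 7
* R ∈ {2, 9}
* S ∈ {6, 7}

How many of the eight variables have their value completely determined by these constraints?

The 8 variables draw from only 8 values {1, 2, 3, 4, 6, 7, 8, 9}, so each is used; only O can be 1, hence O = 1.
The 7 still-open variables together cover exactly {2, 3, 4, 6, 7, 8, 9} — 7 values for 7 variables — and 3 appears only in N's list, so N = 3.
Among the 6 still-open variables, 4 fits only P (and all 6 values in {2, 4, 6, 7, 8, 9} must be used), so P = 4.
The 5 still-open variables draw from only 5 values {2, 6, 7, 8, 9}, so each is used; only L can be 8, hence L = 8.
The 2 variables M and R are confined to {2, 9}, which locks those values in; drop them from Q.
Determined: L=8, N=3, O=1, P=4. The other variables each still have more than one consistent value. That makes 4.

4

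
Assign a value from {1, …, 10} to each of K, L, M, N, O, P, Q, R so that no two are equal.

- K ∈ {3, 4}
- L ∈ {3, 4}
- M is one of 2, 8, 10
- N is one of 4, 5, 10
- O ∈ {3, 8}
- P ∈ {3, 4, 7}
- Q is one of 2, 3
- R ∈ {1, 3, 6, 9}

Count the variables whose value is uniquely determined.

5

K and L between them cover only {3, 4} — a naked pair. Remove those values from N, O, P, Q, R.
O has just one choice, so O = 8. So M can't be 8.
P's domain is down to {7}, so P = 7.
Q must be 2 (only option left). So M can't be 2.
That leaves M = 10. So N can't be 10.
That leaves N = 5.
Determined: M=10, N=5, O=8, P=7, Q=2. The other variables each still have more than one consistent value. That makes 5.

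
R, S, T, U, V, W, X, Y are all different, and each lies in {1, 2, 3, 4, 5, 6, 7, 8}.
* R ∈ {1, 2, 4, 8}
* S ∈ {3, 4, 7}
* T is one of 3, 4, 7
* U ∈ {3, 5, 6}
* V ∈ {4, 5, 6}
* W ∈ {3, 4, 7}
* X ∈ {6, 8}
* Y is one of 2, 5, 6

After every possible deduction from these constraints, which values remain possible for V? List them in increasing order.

5, 6

The 8 variables together cover exactly {1, 2, 3, 4, 5, 6, 7, 8} — 8 values for 8 variables — and 1 appears only in R's list, so R = 1.
The 7 still-open variables together cover exactly {2, 3, 4, 5, 6, 7, 8} — 7 values for 7 variables — and 2 appears only in Y's list, so Y = 2.
The 6 still-open variables draw from only 6 values {3, 4, 5, 6, 7, 8}, so each is used; only X can be 8, hence X = 8.
S, T, W share exactly the 3 values {3, 4, 7}; by pigeonhole those values go to them, so strike 3, 4, 7 from U, V.
No further eliminations apply; V can still be any of 5, 6.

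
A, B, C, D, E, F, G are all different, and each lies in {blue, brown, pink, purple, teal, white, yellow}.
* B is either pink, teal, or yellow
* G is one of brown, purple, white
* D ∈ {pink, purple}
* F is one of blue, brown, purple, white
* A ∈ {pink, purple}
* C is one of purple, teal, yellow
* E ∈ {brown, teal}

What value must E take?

brown

The 7 variables draw from only 7 values {blue, brown, pink, purple, teal, white, yellow}, so each is used; only F can be blue, hence F = blue.
Among the 6 still-open variables, white fits only G (and all 6 values in {brown, pink, purple, teal, white, yellow} must be used), so G = white.
The 5 still-open variables together cover exactly {brown, pink, purple, teal, yellow} — 5 values for 5 variables — and brown appears only in E's list, so E = brown.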